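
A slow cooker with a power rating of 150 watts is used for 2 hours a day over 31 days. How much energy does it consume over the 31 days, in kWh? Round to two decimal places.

9.30 kWh

Runtime = 2 h/day × 31 days = 62 h
Energy = 0.15 kW × 62 h = 9.3 kWh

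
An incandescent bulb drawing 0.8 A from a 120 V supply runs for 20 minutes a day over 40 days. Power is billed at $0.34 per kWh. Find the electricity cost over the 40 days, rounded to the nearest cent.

$0.44

Power = 0.8 A × 120 V = 96 W = 0.096 kW
Runtime = 20 min × 40 = 800 min = 13.333333… h
Energy = 0.096 kW × 13.333333… h = 1.28 kWh
Cost = 1.28 kWh × $0.34/kWh = $0.44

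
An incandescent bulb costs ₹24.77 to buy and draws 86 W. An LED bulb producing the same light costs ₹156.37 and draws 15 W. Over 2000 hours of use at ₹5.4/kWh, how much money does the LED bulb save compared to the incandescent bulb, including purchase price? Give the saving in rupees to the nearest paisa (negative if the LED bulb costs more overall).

₹635.20

incandescent bulb: ₹24.77 + (86/1000) kW × 2000 h × ₹5.4 = ₹24.77 + ₹928.8 = ₹953.57
LED bulb: ₹156.37 + (15/1000) kW × 2000 h × ₹5.4 = ₹156.37 + ₹162 = ₹318.37
Saving = ₹953.57 − ₹318.37 = ₹635.2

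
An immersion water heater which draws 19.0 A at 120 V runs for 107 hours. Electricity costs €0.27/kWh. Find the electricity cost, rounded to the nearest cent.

€65.87

Power = 19.0 A × 120 V = 2280 W = 2.28 kW
Energy = 2.28 kW × 107 h = 243.96 kWh
Cost = 243.96 kWh × €0.27/kWh = €65.87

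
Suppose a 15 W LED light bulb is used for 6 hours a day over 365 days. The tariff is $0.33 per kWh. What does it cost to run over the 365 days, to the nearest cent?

Runtime = 6 h/day × 365 days = 2190 h
Energy = 0.015 kW × 2190 h = 32.85 kWh
Cost = 32.85 kWh × $0.33/kWh = $10.84

$10.84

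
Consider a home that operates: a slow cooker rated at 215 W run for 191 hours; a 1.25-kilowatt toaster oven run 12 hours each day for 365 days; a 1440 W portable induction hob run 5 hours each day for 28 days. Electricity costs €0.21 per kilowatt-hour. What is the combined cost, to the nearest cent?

€1200.71

slow cooker: 0.215 kW × 191 h = 41.065 kWh
toaster oven: Runtime = 12 h/day × 365 days = 4380 h
toaster oven: 1.25 kW × 4380 h = 5475 kWh
portable induction hob: Runtime = 5 h/day × 28 days = 140 h
portable induction hob: 1.44 kW × 140 h = 201.6 kWh
Total energy = 5717.665 kWh
Cost = 5717.665 × €0.21 = €1200.71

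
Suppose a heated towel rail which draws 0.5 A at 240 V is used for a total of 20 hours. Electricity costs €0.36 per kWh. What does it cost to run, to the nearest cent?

Power = 0.5 A × 240 V = 120 W = 0.12 kW
Energy = 0.12 kW × 20 h = 2.4 kWh
Cost = 2.4 kWh × €0.36/kWh = €0.86

€0.86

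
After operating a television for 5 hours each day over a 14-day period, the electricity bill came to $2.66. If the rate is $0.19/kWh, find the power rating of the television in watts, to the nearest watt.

200 W

Energy = $2.66 ÷ $0.19/kWh = 14 kWh
Runtime = 5 h/day × 14 days = 70 h
Power = 14 kWh ÷ 70 h = 0.2 kW = 200 W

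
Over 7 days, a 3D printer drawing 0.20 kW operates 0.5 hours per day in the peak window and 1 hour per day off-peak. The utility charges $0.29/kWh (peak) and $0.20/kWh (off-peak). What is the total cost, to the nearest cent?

$0.48

Peak energy = 0.2 kW × 0.5 h × 7 = 0.7 kWh
Off-peak energy = 0.2 kW × 1 h × 7 = 1.4 kWh
Cost = 0.7 × $0.29 + 1.4 × $0.20 = $0.203 + $0.28 = $0.48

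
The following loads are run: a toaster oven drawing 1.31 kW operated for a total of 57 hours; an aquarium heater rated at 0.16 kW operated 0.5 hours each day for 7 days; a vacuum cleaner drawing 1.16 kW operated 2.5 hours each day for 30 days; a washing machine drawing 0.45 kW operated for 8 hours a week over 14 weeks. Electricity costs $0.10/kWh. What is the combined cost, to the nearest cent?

$21.26

toaster oven: 1.31 kW × 57 h = 74.67 kWh
aquarium heater: Runtime = 0.5 h/day × 7 days = 3.5 h
aquarium heater: 0.16 kW × 3.5 h = 0.56 kWh
vacuum cleaner: Runtime = 2.5 h/day × 30 days = 75 h
vacuum cleaner: 1.16 kW × 75 h = 87 kWh
washing machine: Runtime = 8 h/week × 14 weeks = 112 h
washing machine: 0.45 kW × 112 h = 50.4 kWh
Total energy = 212.63 kWh
Cost = 212.63 × $0.10 = $21.26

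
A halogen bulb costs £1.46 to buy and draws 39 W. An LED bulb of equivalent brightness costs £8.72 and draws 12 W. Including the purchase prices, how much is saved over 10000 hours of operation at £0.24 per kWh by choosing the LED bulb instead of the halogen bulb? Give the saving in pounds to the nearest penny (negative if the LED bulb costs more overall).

halogen bulb: £1.46 + (39/1000) kW × 10000 h × £0.24 = £1.46 + £93.6 = £95.06
LED bulb: £8.72 + (12/1000) kW × 10000 h × £0.24 = £8.72 + £28.8 = £37.52
Saving = £95.06 − £37.52 = £57.54

£57.54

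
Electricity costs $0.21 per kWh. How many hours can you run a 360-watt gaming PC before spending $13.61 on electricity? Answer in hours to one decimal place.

Energy available = $13.61 ÷ $0.21/kWh = 64.8095 kWh
Hours = 64.8095 kWh ÷ 0.36 kW = 180.0 h

180.0 h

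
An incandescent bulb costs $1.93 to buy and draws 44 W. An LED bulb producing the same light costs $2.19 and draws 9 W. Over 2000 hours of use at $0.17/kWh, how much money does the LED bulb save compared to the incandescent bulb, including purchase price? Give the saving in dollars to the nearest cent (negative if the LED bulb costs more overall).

incandescent bulb: $1.93 + (44/1000) kW × 2000 h × $0.17 = $1.93 + $14.96 = $16.89
LED bulb: $2.19 + (9/1000) kW × 2000 h × $0.17 = $2.19 + $3.06 = $5.25
Saving = $16.89 − $5.25 = $11.64

$11.64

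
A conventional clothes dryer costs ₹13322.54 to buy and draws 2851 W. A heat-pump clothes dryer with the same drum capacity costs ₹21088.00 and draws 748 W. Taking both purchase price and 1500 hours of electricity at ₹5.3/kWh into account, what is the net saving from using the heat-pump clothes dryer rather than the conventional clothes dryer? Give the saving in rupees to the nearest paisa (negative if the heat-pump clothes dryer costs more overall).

conventional clothes dryer: ₹13322.54 + (2851/1000) kW × 1500 h × ₹5.3 = ₹13322.54 + ₹22665.45 = ₹35987.99
heat-pump clothes dryer: ₹21088.00 + (748/1000) kW × 1500 h × ₹5.3 = ₹21088.00 + ₹5946.6 = ₹27034.6
Saving = ₹35987.99 − ₹27034.6 = ₹8953.39

₹8953.39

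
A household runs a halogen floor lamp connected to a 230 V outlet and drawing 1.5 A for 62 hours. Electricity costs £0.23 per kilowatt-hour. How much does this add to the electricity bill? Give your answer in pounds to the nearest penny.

Power = 1.5 A × 230 V = 345 W = 0.345 kW
Energy = 0.345 kW × 62 h = 21.39 kWh
Cost = 21.39 kWh × £0.23/kWh = £4.92

£4.92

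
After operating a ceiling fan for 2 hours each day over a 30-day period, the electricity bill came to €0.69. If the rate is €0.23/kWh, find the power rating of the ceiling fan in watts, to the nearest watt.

Energy = €0.69 ÷ €0.23/kWh = 3 kWh
Runtime = 2 h/day × 30 days = 60 h
Power = 3 kWh ÷ 60 h = 0.05 kW = 50 W

50 W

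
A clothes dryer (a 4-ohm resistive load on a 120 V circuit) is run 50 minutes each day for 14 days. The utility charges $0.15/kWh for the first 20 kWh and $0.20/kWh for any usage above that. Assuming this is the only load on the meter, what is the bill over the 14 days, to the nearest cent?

$7.40

Power = V²/R = 120²/4 = 3600 W = 3.6 kW
Runtime = 50 min × 14 = 700 min = 11.666666… h
Energy = 3.6 kW × 11.666666… h = 42 kWh
Tier 1 (0–20 kWh): 20 × $0.15 = $3
Above 20 kWh: 22 × $0.20 = $4.4
Bill = $7.40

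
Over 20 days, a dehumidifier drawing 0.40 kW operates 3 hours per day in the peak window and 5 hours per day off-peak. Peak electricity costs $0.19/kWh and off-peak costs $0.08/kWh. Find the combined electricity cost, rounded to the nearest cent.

Peak energy = 0.4 kW × 3 h × 20 = 24 kWh
Off-peak energy = 0.4 kW × 5 h × 20 = 40 kWh
Cost = 24 × $0.19 + 40 × $0.08 = $4.56 + $3.2 = $7.76

$7.76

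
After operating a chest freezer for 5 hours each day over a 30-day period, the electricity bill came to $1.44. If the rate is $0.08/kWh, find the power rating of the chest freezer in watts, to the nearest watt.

Energy = $1.44 ÷ $0.08/kWh = 18 kWh
Runtime = 5 h/day × 30 days = 150 h
Power = 18 kWh ÷ 150 h = 0.12 kW = 120 W

120 W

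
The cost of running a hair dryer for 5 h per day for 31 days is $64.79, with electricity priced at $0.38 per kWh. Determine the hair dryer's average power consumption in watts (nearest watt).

1100 W

Energy = $64.79 ÷ $0.38/kWh = 170.5 kWh
Runtime = 5 h/day × 31 days = 155 h
Power = 170.5 kWh ÷ 155 h = 1.1 kW = 1100 W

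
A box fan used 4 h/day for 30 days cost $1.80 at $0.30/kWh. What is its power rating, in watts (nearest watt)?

50 W

Energy = $1.80 ÷ $0.30/kWh = 6 kWh
Runtime = 4 h/day × 30 days = 120 h
Power = 6 kWh ÷ 120 h = 0.05 kW = 50 W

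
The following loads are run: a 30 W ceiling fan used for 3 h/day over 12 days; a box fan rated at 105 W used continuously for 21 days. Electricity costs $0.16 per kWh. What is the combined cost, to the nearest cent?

$8.64

ceiling fan: Runtime = 3 h/day × 12 days = 36 h
ceiling fan: 0.03 kW × 36 h = 1.08 kWh
box fan: Runtime = 24 h × 21 = 504 h
box fan: 0.105 kW × 504 h = 52.92 kWh
Total energy = 54 kWh
Cost = 54 × $0.16 = $8.64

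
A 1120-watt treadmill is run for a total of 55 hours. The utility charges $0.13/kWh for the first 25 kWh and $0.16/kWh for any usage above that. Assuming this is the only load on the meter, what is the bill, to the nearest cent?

Energy = 1.12 kW × 55 h = 61.6 kWh
Tier 1 (0–25 kWh): 25 × $0.13 = $3.25
Above 25 kWh: 36.6 × $0.16 = $5.856
Bill = $9.11

$9.11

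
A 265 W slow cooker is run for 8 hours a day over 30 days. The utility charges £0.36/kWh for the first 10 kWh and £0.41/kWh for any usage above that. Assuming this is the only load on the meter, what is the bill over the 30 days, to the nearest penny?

Runtime = 8 h/day × 30 days = 240 h
Energy = 0.265 kW × 240 h = 63.6 kWh
Tier 1 (0–10 kWh): 10 × £0.36 = £3.6
Above 10 kWh: 53.6 × £0.41 = £21.976
Bill = £25.58

£25.58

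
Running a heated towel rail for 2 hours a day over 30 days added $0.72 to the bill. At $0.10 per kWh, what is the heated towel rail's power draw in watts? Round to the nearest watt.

120 W

Energy = $0.72 ÷ $0.10/kWh = 7.2 kWh
Runtime = 2 h/day × 30 days = 60 h
Power = 7.2 kWh ÷ 60 h = 0.12 kW = 120 W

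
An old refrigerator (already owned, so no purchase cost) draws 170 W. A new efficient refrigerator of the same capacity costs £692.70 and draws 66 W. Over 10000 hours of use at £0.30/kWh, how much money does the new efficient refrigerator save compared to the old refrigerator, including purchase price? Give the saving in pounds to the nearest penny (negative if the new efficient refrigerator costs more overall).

old refrigerator: £0.00 + (170/1000) kW × 10000 h × £0.30 = £0.00 + £510 = £510
new efficient refrigerator: £692.70 + (66/1000) kW × 10000 h × £0.30 = £692.70 + £198 = £890.7
Saving = £510 − £890.7 = −£380.7

-£380.70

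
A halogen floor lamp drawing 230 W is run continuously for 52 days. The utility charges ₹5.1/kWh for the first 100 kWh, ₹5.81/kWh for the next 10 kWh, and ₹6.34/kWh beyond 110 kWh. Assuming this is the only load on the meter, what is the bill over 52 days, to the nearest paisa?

₹1690.53

Runtime = 24 h × 52 = 1248 h
Energy = 0.23 kW × 1248 h = 287.04 kWh
Tier 1 (0–100 kWh): 100 × ₹5.1 = ₹510
Tier 2 (100–110 kWh): 10 × ₹5.81 = ₹58.1
Above 110 kWh: 177.04 × ₹6.34 = ₹1122.4336
Bill = ₹1690.53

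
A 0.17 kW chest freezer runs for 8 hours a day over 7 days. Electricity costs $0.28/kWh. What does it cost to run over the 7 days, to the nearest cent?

$2.67

Runtime = 8 h/day × 7 days = 56 h
Energy = 0.17 kW × 56 h = 9.52 kWh
Cost = 9.52 kWh × $0.28/kWh = $2.67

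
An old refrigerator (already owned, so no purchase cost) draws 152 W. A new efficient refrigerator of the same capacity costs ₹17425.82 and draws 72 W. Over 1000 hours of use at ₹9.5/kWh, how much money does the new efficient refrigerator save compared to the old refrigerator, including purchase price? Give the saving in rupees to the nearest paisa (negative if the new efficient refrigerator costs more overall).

old refrigerator: ₹0.00 + (152/1000) kW × 1000 h × ₹9.5 = ₹0.00 + ₹1444 = ₹1444
new efficient refrigerator: ₹17425.82 + (72/1000) kW × 1000 h × ₹9.5 = ₹17425.82 + ₹684 = ₹18109.82
Saving = ₹1444 − ₹18109.82 = −₹16665.82

-₹16665.82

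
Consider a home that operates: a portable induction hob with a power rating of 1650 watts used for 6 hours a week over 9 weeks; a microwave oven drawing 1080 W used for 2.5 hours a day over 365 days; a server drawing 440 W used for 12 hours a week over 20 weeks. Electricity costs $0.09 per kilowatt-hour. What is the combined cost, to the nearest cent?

portable induction hob: Runtime = 6 h/week × 9 weeks = 54 h
portable induction hob: 1.65 kW × 54 h = 89.1 kWh
microwave oven: Runtime = 2.5 h/day × 365 days = 912.5 h
microwave oven: 1.08 kW × 912.5 h = 985.5 kWh
server: Runtime = 12 h/week × 20 weeks = 240 h
server: 0.44 kW × 240 h = 105.6 kWh
Total energy = 1180.2 kWh
Cost = 1180.2 × $0.09 = $106.22

$106.22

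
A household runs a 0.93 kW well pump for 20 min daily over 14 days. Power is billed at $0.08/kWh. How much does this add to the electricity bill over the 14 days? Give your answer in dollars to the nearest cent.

Runtime = 20 min × 14 = 280 min = 4.666666… h
Energy = 0.93 kW × 4.666666… h = 4.34 kWh
Cost = 4.34 kWh × $0.08/kWh = $0.35

$0.35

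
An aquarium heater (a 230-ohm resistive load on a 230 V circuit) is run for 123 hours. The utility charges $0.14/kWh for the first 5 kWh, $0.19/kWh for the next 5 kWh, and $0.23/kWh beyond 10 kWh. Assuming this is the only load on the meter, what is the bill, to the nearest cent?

$5.86

Power = V²/R = 230²/230 = 230 W = 0.23 kW
Energy = 0.23 kW × 123 h = 28.29 kWh
Tier 1 (0–5 kWh): 5 × $0.14 = $0.7
Tier 2 (5–10 kWh): 5 × $0.19 = $0.95
Above 10 kWh: 18.29 × $0.23 = $4.2067
Bill = $5.86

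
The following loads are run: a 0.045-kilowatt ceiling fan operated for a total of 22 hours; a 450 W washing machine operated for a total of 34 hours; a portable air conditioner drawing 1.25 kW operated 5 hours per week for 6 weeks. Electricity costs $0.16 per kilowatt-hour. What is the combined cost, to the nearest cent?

$8.61

ceiling fan: 0.045 kW × 22 h = 0.99 kWh
washing machine: 0.45 kW × 34 h = 15.3 kWh
portable air conditioner: Runtime = 5 h/week × 6 weeks = 30 h
portable air conditioner: 1.25 kW × 30 h = 37.5 kWh
Total energy = 53.79 kWh
Cost = 53.79 × $0.16 = $8.61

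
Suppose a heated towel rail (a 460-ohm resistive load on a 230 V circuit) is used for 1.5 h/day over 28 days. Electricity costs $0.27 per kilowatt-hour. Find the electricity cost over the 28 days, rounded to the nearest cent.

Power = V²/R = 230²/460 = 115 W = 0.115 kW
Runtime = 1.5 h/day × 28 days = 42 h
Energy = 0.115 kW × 42 h = 4.83 kWh
Cost = 4.83 kWh × $0.27/kWh = $1.30

$1.30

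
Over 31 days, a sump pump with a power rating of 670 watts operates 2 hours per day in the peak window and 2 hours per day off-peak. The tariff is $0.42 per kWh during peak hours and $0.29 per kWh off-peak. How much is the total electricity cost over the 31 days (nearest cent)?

Peak energy = 0.67 kW × 2 h × 31 = 41.54 kWh
Off-peak energy = 0.67 kW × 2 h × 31 = 41.54 kWh
Cost = 41.54 × $0.42 + 41.54 × $0.29 = $17.4468 + $12.0466 = $29.49

$29.49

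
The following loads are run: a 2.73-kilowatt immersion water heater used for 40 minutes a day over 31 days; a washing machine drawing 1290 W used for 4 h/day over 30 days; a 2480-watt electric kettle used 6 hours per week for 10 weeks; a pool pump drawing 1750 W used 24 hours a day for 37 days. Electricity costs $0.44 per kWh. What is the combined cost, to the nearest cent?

$842.17

immersion water heater: Runtime = 40 min × 31 = 1240 min = 20.666666… h
immersion water heater: 2.73 kW × 20.666666… h = 56.42 kWh
washing machine: Runtime = 4 h/day × 30 days = 120 h
washing machine: 1.29 kW × 120 h = 154.8 kWh
electric kettle: Runtime = 6 h/week × 10 weeks = 60 h
electric kettle: 2.48 kW × 60 h = 148.8 kWh
pool pump: Runtime = 24 h × 37 = 888 h
pool pump: 1.75 kW × 888 h = 1554 kWh
Total energy = 1914.02 kWh
Cost = 1914.02 × $0.44 = $842.17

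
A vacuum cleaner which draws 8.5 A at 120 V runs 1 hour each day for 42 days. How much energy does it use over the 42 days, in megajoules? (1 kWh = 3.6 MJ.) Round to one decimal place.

Power = 8.5 A × 120 V = 1020 W = 1.02 kW
Runtime = 1 h/day × 42 days = 42 h
Energy = 1.02 kW × 42 h = 42.84 kWh
= 42.84 × 3.6 MJ = 154.2 MJ

154.2 MJ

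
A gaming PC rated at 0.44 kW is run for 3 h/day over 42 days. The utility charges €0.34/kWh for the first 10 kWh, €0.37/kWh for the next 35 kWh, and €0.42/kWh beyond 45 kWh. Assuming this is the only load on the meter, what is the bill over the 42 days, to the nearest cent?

Runtime = 3 h/day × 42 days = 126 h
Energy = 0.44 kW × 126 h = 55.44 kWh
Tier 1 (0–10 kWh): 10 × €0.34 = €3.4
Tier 2 (10–45 kWh): 35 × €0.37 = €12.95
Above 45 kWh: 10.44 × €0.42 = €4.3848
Bill = €20.73

€20.73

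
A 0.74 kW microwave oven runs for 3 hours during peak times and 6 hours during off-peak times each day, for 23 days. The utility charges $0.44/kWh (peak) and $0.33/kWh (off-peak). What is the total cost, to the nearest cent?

$56.17

Peak energy = 0.74 kW × 3 h × 23 = 51.06 kWh
Off-peak energy = 0.74 kW × 6 h × 23 = 102.12 kWh
Cost = 51.06 × $0.44 + 102.12 × $0.33 = $22.4664 + $33.6996 = $56.17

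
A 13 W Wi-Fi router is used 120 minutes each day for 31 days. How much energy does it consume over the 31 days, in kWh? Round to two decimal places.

Runtime = 120 min × 31 = 3720 min = 62 h
Energy = 0.013 kW × 62 h = 0.806 kWh ≈ 0.81 kWh

0.81 kWh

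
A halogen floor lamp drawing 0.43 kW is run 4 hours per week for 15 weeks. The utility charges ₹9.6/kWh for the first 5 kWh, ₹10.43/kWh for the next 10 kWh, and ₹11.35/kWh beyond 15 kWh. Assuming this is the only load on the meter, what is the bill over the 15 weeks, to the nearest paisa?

₹274.88

Runtime = 4 h/week × 15 weeks = 60 h
Energy = 0.43 kW × 60 h = 25.8 kWh
Tier 1 (0–5 kWh): 5 × ₹9.6 = ₹48
Tier 2 (5–15 kWh): 10 × ₹10.43 = ₹104.3
Above 15 kWh: 10.8 × ₹11.35 = ₹122.58
Bill = ₹274.88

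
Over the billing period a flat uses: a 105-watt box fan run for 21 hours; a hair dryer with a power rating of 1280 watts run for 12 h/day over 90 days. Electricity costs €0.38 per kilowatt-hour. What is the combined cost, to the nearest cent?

€526.15

box fan: 0.105 kW × 21 h = 2.205 kWh
hair dryer: Runtime = 12 h/day × 90 days = 1080 h
hair dryer: 1.28 kW × 1080 h = 1382.4 kWh
Total energy = 1384.605 kWh
Cost = 1384.605 × €0.38 = €526.15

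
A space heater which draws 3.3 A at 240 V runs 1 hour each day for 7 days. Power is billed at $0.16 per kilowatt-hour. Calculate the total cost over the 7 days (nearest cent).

Power = 3.3 A × 240 V = 792 W = 0.792 kW
Runtime = 1 h/day × 7 days = 7 h
Energy = 0.792 kW × 7 h = 5.544 kWh
Cost = 5.544 kWh × $0.16/kWh = $0.89

$0.89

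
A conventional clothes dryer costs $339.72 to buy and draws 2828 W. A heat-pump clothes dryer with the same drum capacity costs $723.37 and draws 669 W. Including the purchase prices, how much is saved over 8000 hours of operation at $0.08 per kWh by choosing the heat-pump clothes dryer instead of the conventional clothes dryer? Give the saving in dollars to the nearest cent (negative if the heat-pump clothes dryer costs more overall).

conventional clothes dryer: $339.72 + (2828/1000) kW × 8000 h × $0.08 = $339.72 + $1809.92 = $2149.64
heat-pump clothes dryer: $723.37 + (669/1000) kW × 8000 h × $0.08 = $723.37 + $428.16 = $1151.53
Saving = $2149.64 − $1151.53 = $998.11

$998.11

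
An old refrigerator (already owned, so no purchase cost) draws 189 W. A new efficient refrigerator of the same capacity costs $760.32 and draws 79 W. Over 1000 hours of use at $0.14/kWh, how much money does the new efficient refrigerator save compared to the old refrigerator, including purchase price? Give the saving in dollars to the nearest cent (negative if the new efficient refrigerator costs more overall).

old refrigerator: $0.00 + (189/1000) kW × 1000 h × $0.14 = $0.00 + $26.46 = $26.46
new efficient refrigerator: $760.32 + (79/1000) kW × 1000 h × $0.14 = $760.32 + $11.06 = $771.38
Saving = $26.46 − $771.38 = −$744.92

-$744.92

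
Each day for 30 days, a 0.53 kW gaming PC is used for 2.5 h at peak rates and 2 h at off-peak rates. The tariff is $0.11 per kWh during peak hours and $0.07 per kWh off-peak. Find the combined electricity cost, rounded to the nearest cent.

Peak energy = 0.53 kW × 2.5 h × 30 = 39.75 kWh
Off-peak energy = 0.53 kW × 2 h × 30 = 31.8 kWh
Cost = 39.75 × $0.11 + 31.8 × $0.07 = $4.3725 + $2.226 = $6.60

$6.60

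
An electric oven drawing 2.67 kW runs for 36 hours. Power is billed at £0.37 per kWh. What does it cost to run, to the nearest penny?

£35.56

Energy = 2.67 kW × 36 h = 96.12 kWh
Cost = 96.12 kWh × £0.37/kWh = £35.56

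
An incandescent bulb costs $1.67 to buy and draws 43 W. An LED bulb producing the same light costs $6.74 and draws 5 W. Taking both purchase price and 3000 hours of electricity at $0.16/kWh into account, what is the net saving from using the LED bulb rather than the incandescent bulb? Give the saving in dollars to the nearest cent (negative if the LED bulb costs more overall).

incandescent bulb: $1.67 + (43/1000) kW × 3000 h × $0.16 = $1.67 + $20.64 = $22.31
LED bulb: $6.74 + (5/1000) kW × 3000 h × $0.16 = $6.74 + $2.4 = $9.14
Saving = $22.31 − $9.14 = $13.17

$13.17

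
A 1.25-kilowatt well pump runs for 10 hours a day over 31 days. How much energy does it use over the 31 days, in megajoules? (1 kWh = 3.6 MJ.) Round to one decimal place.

1395.0 MJ

Runtime = 10 h/day × 31 days = 310 h
Energy = 1.25 kW × 310 h = 387.5 kWh
= 387.5 × 3.6 MJ = 1395.0 MJ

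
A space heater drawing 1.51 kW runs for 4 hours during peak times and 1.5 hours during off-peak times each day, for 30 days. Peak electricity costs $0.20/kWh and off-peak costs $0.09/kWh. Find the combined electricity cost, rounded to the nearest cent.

$42.36

Peak energy = 1.51 kW × 4 h × 30 = 181.2 kWh
Off-peak energy = 1.51 kW × 1.5 h × 30 = 67.95 kWh
Cost = 181.2 × $0.20 + 67.95 × $0.09 = $36.24 + $6.1155 = $42.36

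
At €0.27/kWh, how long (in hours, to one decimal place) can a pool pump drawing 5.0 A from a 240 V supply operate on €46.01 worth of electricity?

Power = 5.0 A × 240 V = 1200 W = 1.2 kW
Energy available = €46.01 ÷ €0.27/kWh = 170.4074 kWh
Hours = 170.4074 kWh ÷ 1.2 kW = 142.0 h

142.0 h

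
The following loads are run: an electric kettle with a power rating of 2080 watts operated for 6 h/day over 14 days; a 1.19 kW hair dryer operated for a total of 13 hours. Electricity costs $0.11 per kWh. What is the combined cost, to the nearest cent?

$20.92

electric kettle: Runtime = 6 h/day × 14 days = 84 h
electric kettle: 2.08 kW × 84 h = 174.72 kWh
hair dryer: 1.19 kW × 13 h = 15.47 kWh
Total energy = 190.19 kWh
Cost = 190.19 × $0.11 = $20.92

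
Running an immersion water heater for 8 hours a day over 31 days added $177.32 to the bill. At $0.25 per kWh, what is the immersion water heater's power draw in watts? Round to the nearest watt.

2860 W

Energy = $177.32 ÷ $0.25/kWh = 709.28 kWh
Runtime = 8 h/day × 31 days = 248 h
Power = 709.28 kWh ÷ 248 h = 2.86 kW = 2860 W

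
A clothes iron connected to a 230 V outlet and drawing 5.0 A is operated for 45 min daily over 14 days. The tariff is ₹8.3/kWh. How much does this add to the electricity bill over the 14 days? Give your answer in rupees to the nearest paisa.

₹100.22

Power = 5.0 A × 230 V = 1150 W = 1.15 kW
Runtime = 45 min × 14 = 630 min = 10.5 h
Energy = 1.15 kW × 10.5 h = 12.075 kWh
Cost = 12.075 kWh × ₹8.3/kWh = ₹100.22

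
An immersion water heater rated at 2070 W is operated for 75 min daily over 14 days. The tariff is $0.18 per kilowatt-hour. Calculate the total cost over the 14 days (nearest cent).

$6.52

Runtime = 75 min × 14 = 1050 min = 17.5 h
Energy = 2.07 kW × 17.5 h = 36.225 kWh
Cost = 36.225 kWh × $0.18/kWh = $6.52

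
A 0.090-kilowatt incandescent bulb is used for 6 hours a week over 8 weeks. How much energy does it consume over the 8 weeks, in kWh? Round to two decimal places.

4.32 kWh

Runtime = 6 h/week × 8 weeks = 48 h
Energy = 0.09 kW × 48 h = 4.32 kWh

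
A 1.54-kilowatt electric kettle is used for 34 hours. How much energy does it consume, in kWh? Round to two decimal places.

52.36 kWh

Energy = 1.54 kW × 34 h = 52.36 kWh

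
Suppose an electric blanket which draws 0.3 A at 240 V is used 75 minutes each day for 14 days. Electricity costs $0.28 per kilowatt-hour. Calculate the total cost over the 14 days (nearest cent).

Power = 0.3 A × 240 V = 72 W = 0.072 kW
Runtime = 75 min × 14 = 1050 min = 17.5 h
Energy = 0.072 kW × 17.5 h = 1.26 kWh
Cost = 1.26 kWh × $0.28/kWh = $0.35

$0.35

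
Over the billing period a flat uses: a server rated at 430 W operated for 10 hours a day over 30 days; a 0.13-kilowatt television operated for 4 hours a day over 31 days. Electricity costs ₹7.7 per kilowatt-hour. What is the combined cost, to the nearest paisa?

server: Runtime = 10 h/day × 30 days = 300 h
server: 0.43 kW × 300 h = 129 kWh
television: Runtime = 4 h/day × 31 days = 124 h
television: 0.13 kW × 124 h = 16.12 kWh
Total energy = 145.12 kWh
Cost = 145.12 × ₹7.7 = ₹1117.42

₹1117.42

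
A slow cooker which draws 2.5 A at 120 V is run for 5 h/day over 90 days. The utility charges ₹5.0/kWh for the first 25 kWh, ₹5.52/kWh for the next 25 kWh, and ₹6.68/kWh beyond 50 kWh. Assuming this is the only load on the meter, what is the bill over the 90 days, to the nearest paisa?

Power = 2.5 A × 120 V = 300 W = 0.3 kW
Runtime = 5 h/day × 90 days = 450 h
Energy = 0.3 kW × 450 h = 135 kWh
Tier 1 (0–25 kWh): 25 × ₹5.0 = ₹125
Tier 2 (25–50 kWh): 25 × ₹5.52 = ₹138
Above 50 kWh: 85 × ₹6.68 = ₹567.8
Bill = ₹830.80

₹830.80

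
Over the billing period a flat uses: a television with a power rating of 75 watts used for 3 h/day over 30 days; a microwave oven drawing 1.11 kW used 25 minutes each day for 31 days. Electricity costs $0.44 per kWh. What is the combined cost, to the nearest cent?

$9.28

television: Runtime = 3 h/day × 30 days = 90 h
television: 0.075 kW × 90 h = 6.75 kWh
microwave oven: Runtime = 25 min × 31 = 775 min = 12.916666… h
microwave oven: 1.11 kW × 12.916666… h = 14.3375 kWh
Total energy = 21.0875 kWh
Cost = 21.0875 × $0.44 = $9.28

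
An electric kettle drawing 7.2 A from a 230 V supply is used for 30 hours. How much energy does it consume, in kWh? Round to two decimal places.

Power = 7.2 A × 230 V = 1656 W = 1.656 kW
Energy = 1.656 kW × 30 h = 49.68 kWh

49.68 kWh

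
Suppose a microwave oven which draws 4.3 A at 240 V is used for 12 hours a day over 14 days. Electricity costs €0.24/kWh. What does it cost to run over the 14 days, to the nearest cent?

€41.61

Power = 4.3 A × 240 V = 1032 W = 1.032 kW
Runtime = 12 h/day × 14 days = 168 h
Energy = 1.032 kW × 168 h = 173.376 kWh
Cost = 173.376 kWh × €0.24/kWh = €41.61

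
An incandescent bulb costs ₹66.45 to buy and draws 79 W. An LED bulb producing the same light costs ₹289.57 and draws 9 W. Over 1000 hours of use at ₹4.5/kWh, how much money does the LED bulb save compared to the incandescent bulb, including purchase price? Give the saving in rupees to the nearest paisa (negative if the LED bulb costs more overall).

₹91.88

incandescent bulb: ₹66.45 + (79/1000) kW × 1000 h × ₹4.5 = ₹66.45 + ₹355.5 = ₹421.95
LED bulb: ₹289.57 + (9/1000) kW × 1000 h × ₹4.5 = ₹289.57 + ₹40.5 = ₹330.07
Saving = ₹421.95 − ₹330.07 = ₹91.88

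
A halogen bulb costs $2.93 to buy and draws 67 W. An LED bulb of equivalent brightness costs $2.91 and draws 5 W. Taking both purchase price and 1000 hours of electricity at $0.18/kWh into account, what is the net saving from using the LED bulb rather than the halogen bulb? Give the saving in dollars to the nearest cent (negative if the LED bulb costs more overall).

halogen bulb: $2.93 + (67/1000) kW × 1000 h × $0.18 = $2.93 + $12.06 = $14.99
LED bulb: $2.91 + (5/1000) kW × 1000 h × $0.18 = $2.91 + $0.9 = $3.81
Saving = $14.99 − $3.81 = $11.18

$11.18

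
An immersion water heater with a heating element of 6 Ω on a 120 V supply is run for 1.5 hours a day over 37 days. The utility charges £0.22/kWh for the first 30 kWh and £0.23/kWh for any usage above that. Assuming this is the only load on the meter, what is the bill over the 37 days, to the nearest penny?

Power = V²/R = 120²/6 = 2400 W = 2.4 kW
Runtime = 1.5 h/day × 37 days = 55.5 h
Energy = 2.4 kW × 55.5 h = 133.2 kWh
Tier 1 (0–30 kWh): 30 × £0.22 = £6.6
Above 30 kWh: 103.2 × £0.23 = £23.736
Bill = £30.34

£30.34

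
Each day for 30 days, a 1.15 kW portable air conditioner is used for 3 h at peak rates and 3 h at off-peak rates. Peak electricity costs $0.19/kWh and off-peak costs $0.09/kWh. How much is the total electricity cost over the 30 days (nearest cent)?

$28.98

Peak energy = 1.15 kW × 3 h × 30 = 103.5 kWh
Off-peak energy = 1.15 kW × 3 h × 30 = 103.5 kWh
Cost = 103.5 × $0.19 + 103.5 × $0.09 = $19.665 + $9.315 = $28.98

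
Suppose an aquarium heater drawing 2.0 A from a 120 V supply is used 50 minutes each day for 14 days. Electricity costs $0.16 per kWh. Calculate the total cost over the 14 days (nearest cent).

Power = 2.0 A × 120 V = 240 W = 0.24 kW
Runtime = 50 min × 14 = 700 min = 11.666666… h
Energy = 0.24 kW × 11.666666… h = 2.8 kWh
Cost = 2.8 kWh × $0.16/kWh = $0.45

$0.45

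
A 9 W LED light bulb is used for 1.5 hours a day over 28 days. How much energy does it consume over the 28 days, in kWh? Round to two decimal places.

0.38 kWh

Runtime = 1.5 h/day × 28 days = 42 h
Energy = 0.009 kW × 42 h = 0.378 kWh ≈ 0.38 kWh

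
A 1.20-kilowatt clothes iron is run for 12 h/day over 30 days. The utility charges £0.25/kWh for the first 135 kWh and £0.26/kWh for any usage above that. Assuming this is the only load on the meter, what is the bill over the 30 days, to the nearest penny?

Runtime = 12 h/day × 30 days = 360 h
Energy = 1.2 kW × 360 h = 432 kWh
Tier 1 (0–135 kWh): 135 × £0.25 = £33.75
Above 135 kWh: 297 × £0.26 = £77.22
Bill = £110.97

£110.97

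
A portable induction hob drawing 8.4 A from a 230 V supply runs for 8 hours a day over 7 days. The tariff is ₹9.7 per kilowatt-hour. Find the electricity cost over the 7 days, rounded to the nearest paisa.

₹1049.46

Power = 8.4 A × 230 V = 1932 W = 1.932 kW
Runtime = 8 h/day × 7 days = 56 h
Energy = 1.932 kW × 56 h = 108.192 kWh
Cost = 108.192 kWh × ₹9.7/kWh = ₹1049.46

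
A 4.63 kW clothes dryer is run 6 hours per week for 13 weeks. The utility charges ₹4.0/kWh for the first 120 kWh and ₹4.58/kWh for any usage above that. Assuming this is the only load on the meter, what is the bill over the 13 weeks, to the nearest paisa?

Runtime = 6 h/week × 13 weeks = 78 h
Energy = 4.63 kW × 78 h = 361.14 kWh
Tier 1 (0–120 kWh): 120 × ₹4.0 = ₹480
Above 120 kWh: 241.14 × ₹4.58 = ₹1104.4212
Bill = ₹1584.42

₹1584.42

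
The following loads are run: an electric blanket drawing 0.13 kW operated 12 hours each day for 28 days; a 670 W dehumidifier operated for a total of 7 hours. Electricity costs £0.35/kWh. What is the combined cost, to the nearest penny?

£16.93

electric blanket: Runtime = 12 h/day × 28 days = 336 h
electric blanket: 0.13 kW × 336 h = 43.68 kWh
dehumidifier: 0.67 kW × 7 h = 4.69 kWh
Total energy = 48.37 kWh
Cost = 48.37 × £0.35 = £16.93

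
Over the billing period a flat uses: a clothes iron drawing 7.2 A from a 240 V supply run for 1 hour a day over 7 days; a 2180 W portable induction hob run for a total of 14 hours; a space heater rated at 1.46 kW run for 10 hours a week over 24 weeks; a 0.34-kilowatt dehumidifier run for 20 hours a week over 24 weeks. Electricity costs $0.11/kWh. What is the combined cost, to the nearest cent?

$61.18

clothes iron: Power = 7.2 A × 240 V = 1728 W = 1.728 kW
clothes iron: Runtime = 1 h/day × 7 days = 7 h
clothes iron: 1.728 kW × 7 h = 12.096 kWh
portable induction hob: 2.18 kW × 14 h = 30.52 kWh
space heater: Runtime = 10 h/week × 24 weeks = 240 h
space heater: 1.46 kW × 240 h = 350.4 kWh
dehumidifier: Runtime = 20 h/week × 24 weeks = 480 h
dehumidifier: 0.34 kW × 480 h = 163.2 kWh
Total energy = 556.216 kWh
Cost = 556.216 × $0.11 = $61.18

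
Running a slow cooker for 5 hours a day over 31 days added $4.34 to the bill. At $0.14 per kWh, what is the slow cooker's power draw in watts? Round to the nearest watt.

200 W

Energy = $4.34 ÷ $0.14/kWh = 31 kWh
Runtime = 5 h/day × 31 days = 155 h
Power = 31 kWh ÷ 155 h = 0.2 kW = 200 W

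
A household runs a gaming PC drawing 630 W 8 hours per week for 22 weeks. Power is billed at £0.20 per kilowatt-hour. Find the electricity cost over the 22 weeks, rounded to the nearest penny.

Runtime = 8 h/week × 22 weeks = 176 h
Energy = 0.63 kW × 176 h = 110.88 kWh
Cost = 110.88 kWh × £0.20/kWh = £22.18

£22.18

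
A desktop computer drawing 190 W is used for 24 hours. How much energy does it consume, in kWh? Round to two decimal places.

4.56 kWh

Energy = 0.19 kW × 24 h = 4.56 kWh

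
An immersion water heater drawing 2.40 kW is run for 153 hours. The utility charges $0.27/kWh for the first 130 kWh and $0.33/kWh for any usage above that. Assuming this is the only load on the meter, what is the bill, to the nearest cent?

Energy = 2.4 kW × 153 h = 367.2 kWh
Tier 1 (0–130 kWh): 130 × $0.27 = $35.1
Above 130 kWh: 237.2 × $0.33 = $78.276
Bill = $113.38

$113.38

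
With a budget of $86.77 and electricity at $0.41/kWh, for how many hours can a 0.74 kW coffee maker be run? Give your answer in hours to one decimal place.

286.0 h

Energy available = $86.77 ÷ $0.41/kWh = 211.6341 kWh
Hours = 211.6341 kWh ÷ 0.74 kW = 286.0 h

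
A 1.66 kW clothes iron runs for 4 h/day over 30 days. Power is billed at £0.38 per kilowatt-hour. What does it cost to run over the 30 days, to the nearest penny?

£75.70

Runtime = 4 h/day × 30 days = 120 h
Energy = 1.66 kW × 120 h = 199.2 kWh
Cost = 199.2 kWh × £0.38/kWh = £75.70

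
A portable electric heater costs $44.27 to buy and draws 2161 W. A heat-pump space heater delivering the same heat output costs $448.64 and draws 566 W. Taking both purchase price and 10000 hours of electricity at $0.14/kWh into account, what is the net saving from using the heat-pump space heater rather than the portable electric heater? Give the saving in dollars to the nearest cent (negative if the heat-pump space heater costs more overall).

$1828.63

portable electric heater: $44.27 + (2161/1000) kW × 10000 h × $0.14 = $44.27 + $3025.4 = $3069.67
heat-pump space heater: $448.64 + (566/1000) kW × 10000 h × $0.14 = $448.64 + $792.4 = $1241.04
Saving = $3069.67 − $1241.04 = $1828.63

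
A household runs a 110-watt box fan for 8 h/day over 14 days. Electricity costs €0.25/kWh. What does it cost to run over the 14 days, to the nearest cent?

Runtime = 8 h/day × 14 days = 112 h
Energy = 0.11 kW × 112 h = 12.32 kWh
Cost = 12.32 kWh × €0.25/kWh = €3.08

€3.08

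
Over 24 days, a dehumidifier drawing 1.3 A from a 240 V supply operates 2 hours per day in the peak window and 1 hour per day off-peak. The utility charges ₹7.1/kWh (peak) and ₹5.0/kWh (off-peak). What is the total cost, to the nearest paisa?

₹143.77

Power = 1.3 A × 240 V = 312 W = 0.312 kW
Peak energy = 0.312 kW × 2 h × 24 = 14.976 kWh
Off-peak energy = 0.312 kW × 1 h × 24 = 7.488 kWh
Cost = 14.976 × ₹7.1 + 7.488 × ₹5.0 = ₹106.3296 + ₹37.44 = ₹143.77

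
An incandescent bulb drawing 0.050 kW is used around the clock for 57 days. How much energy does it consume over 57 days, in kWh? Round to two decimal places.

Runtime = 24 h × 57 = 1368 h
Energy = 0.05 kW × 1368 h = 68.4 kWh

68.40 kWh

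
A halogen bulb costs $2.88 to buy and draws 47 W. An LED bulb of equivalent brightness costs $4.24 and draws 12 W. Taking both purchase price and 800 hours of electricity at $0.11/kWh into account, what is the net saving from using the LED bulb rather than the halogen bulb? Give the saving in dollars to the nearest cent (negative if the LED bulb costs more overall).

$1.72

halogen bulb: $2.88 + (47/1000) kW × 800 h × $0.11 = $2.88 + $4.136 = $7.016
LED bulb: $4.24 + (12/1000) kW × 800 h × $0.11 = $4.24 + $1.056 = $5.296
Saving = $7.016 − $5.296 = $1.72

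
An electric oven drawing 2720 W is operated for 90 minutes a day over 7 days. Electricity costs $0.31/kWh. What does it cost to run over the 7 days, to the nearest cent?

$8.85

Runtime = 90 min × 7 = 630 min = 10.5 h
Energy = 2.72 kW × 10.5 h = 28.56 kWh
Cost = 28.56 kWh × $0.31/kWh = $8.85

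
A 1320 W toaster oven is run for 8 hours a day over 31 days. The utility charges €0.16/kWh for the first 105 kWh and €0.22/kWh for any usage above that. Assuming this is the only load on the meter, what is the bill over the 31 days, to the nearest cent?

Runtime = 8 h/day × 31 days = 248 h
Energy = 1.32 kW × 248 h = 327.36 kWh
Tier 1 (0–105 kWh): 105 × €0.16 = €16.8
Above 105 kWh: 222.36 × €0.22 = €48.9192
Bill = €65.72

€65.72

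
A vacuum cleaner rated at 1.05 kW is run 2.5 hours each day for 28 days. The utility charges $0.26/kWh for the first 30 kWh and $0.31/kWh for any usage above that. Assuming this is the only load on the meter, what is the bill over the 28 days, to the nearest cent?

Runtime = 2.5 h/day × 28 days = 70 h
Energy = 1.05 kW × 70 h = 73.5 kWh
Tier 1 (0–30 kWh): 30 × $0.26 = $7.8
Above 30 kWh: 43.5 × $0.31 = $13.485
Bill = $21.29

$21.29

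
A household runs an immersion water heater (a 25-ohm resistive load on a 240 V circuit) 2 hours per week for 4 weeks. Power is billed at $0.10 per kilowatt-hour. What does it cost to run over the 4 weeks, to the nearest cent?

Power = V²/R = 240²/25 = 2304 W = 2.304 kW
Runtime = 2 h/week × 4 weeks = 8 h
Energy = 2.304 kW × 8 h = 18.432 kWh
Cost = 18.432 kWh × $0.10/kWh = $1.84

$1.84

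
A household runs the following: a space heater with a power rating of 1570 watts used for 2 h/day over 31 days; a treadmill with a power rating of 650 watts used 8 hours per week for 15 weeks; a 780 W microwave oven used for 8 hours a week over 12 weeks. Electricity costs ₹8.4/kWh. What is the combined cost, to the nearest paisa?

₹2101.85

space heater: Runtime = 2 h/day × 31 days = 62 h
space heater: 1.57 kW × 62 h = 97.34 kWh
treadmill: Runtime = 8 h/week × 15 weeks = 120 h
treadmill: 0.65 kW × 120 h = 78 kWh
microwave oven: Runtime = 8 h/week × 12 weeks = 96 h
microwave oven: 0.78 kW × 96 h = 74.88 kWh
Total energy = 250.22 kWh
Cost = 250.22 × ₹8.4 = ₹2101.85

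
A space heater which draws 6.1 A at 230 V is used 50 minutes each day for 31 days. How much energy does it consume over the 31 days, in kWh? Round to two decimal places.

Power = 6.1 A × 230 V = 1403 W = 1.403 kW
Runtime = 50 min × 31 = 1550 min = 25.833333… h
Energy = 1.403 kW × 25.833333… h = 36.244166… kWh ≈ 36.24 kWh

36.24 kWh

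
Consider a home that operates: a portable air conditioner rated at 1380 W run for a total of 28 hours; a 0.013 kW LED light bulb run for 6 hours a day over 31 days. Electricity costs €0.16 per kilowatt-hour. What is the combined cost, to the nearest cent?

portable air conditioner: 1.38 kW × 28 h = 38.64 kWh
LED light bulb: Runtime = 6 h/day × 31 days = 186 h
LED light bulb: 0.013 kW × 186 h = 2.418 kWh
Total energy = 41.058 kWh
Cost = 41.058 × €0.16 = €6.57

€6.57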